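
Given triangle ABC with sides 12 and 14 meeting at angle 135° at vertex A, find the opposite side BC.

By the law of cosines: BC^2 = AB^2 + AC^2 - 2*AB*AC*cos(A)
BC^2 = 12^2 + 14^2 - 2*12*14*cos(135°)
BC^2 = 144 + 196 - 336*(-sqrt(2)/2)
BC^2 = 168*sqrt(2) + 340
BC = 2*sqrt(42*sqrt(2) + 85)

2*sqrt(42*sqrt(2) + 85)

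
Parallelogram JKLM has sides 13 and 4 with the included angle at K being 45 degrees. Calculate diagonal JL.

Using the law of cosines:
d^2 = 13^2 + 4^2 - 2(13)(4)cos(45 degrees)
d^2 = 169 + 16 - 104*sqrt(2)/2
d^2 = 185 - 52*sqrt(2)
d = sqrt(185 - 52*sqrt(2))

sqrt(185 - 52*sqrt(2))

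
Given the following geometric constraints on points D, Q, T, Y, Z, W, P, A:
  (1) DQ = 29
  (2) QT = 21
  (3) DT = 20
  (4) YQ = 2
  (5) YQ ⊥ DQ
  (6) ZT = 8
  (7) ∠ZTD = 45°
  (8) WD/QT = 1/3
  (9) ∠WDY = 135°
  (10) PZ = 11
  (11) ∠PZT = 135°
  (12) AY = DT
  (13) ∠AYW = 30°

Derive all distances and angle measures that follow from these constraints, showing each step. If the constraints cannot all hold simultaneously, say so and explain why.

The constraints are consistent.

From the given relations:
  WD = 1/3·QT = 1/3·21 = 7
  AY = DT = 20

Step 1: From DQ = 29, QY = 2, and ∠DQY = 90°, by the law of cosines:
  DY² = DQ² + QY² - 2·DQ·QY·cos(90°) = 841 + 4 - 0 = 845
  DY = 13·√5

Step 2: From DT = 20, TZ = 8, and ∠DTZ = 45°, by the law of cosines:
  DZ² = DT² + TZ² - 2·DT·TZ·cos(45°) = 400 + 64 - 226.3 = 237.7
  DZ ≈ 15.42

Step 3: From TZ = 8, ZP = 11, and ∠TZP = 135°, by the law of cosines:
  TP² = TZ² + ZP² - 2·TZ·ZP·cos(135°) = 64 + 121 + 124.5 = 309.5
  TP ≈ 17.59

Step 4: From DQ = 29, DT = 20, QT = 21, by the inverse law of cosines:
  cos(∠QDT) = (DQ² + DT² - QT²) / (2·DQ·DT)
  ∠QDT = 46.4°

Step 5: From QD = 29, QT = 21, DT = 20, by the inverse law of cosines:
  cos(∠DQT) = (QD² + QT² - DT²) / (2·QD·QT)
  ∠DQT = 43.6°

Step 6: From TD = 20, TQ = 21, DQ = 29, by the inverse law of cosines:
  cos(∠DTQ) = (TD² + TQ² - DQ²) / (2·TD·TQ)
  ∠DTQ = 90°

Step 7: From YD = 13·√5, DW = 7, and ∠YDW = 135°, by the law of cosines:
  YW² = YD² + DW² - 2·YD·DW·cos(135°) = 845 + 49 + 287.8 = 1182
  YW ≈ 34.38

Step 8: From DQ = 29, DY = 13·√5, QY = 2, by the inverse law of cosines:
  cos(∠QDY) = (DQ² + DY² - QY²) / (2·DQ·DY)
  ∠QDY = 3.95°

Step 9: From DT = 20, DZ = 15.42, TZ = 8, by the inverse law of cosines:
  cos(∠TDZ) = (DT² + DZ² - TZ²) / (2·DT·DZ)
  ∠TDZ = 21.52°

Step 10: From TP = 17.59, TZ = 8, PZ = 11, by the inverse law of cosines:
  cos(∠PTZ) = (TP² + TZ² - PZ²) / (2·TP·TZ)
  ∠PTZ = 26.24°

Step 11: From YD = 13·√5, YQ = 2, DQ = 29, by the inverse law of cosines:
  cos(∠DYQ) = (YD² + YQ² - DQ²) / (2·YD·YQ)
  ∠DYQ = 86.05°

Step 12: From ZD = 15.42, ZT = 8, DT = 20, by the inverse law of cosines:
  cos(∠DZT) = (ZD² + ZT² - DT²) / (2·ZD·ZT)
  ∠DZT = 113.48°

Step 13: From PT = 17.59, PZ = 11, TZ = 8, by the inverse law of cosines:
  cos(∠TPZ) = (PT² + PZ² - TZ²) / (2·PT·PZ)
  ∠TPZ = 18.76°

Step 14: From WY = 34.38, YA = 20, and ∠WYA = 30°, by the law of cosines:
  WA² = WY² + YA² - 2·WY·YA·cos(30°) = 1182 + 400 - 1191 = 390.9
  WA ≈ 19.77

Step 15: From YD = 13·√5, YW = 34.38, DW = 7, by the inverse law of cosines:
  cos(∠DYW) = (YD² + YW² - DW²) / (2·YD·YW)
  ∠DYW = 8.28°

Step 16: From WD = 7, WY = 34.38, DY = 13·√5, by the inverse law of cosines:
  cos(∠DWY) = (WD² + WY² - DY²) / (2·WD·WY)
  ∠DWY = 36.72°

Step 17: From WA = 19.77, WY = 34.38, AY = 20, by the inverse law of cosines:
  cos(∠AWY) = (WA² + WY² - AY²) / (2·WA·WY)
  ∠AWY = 30.38°

Step 18: From AW = 19.77, AY = 20, WY = 34.38, by the inverse law of cosines:
  cos(∠WAY) = (AW² + AY² - WY²) / (2·AW·AY)
  ∠WAY = 119.62°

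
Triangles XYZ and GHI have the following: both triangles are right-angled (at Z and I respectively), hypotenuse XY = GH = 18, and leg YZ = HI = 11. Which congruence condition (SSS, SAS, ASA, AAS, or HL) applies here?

The given information matches HL: The hypotenuse and one leg of two right triangles are equal (Hypotenuse-Leg).

HL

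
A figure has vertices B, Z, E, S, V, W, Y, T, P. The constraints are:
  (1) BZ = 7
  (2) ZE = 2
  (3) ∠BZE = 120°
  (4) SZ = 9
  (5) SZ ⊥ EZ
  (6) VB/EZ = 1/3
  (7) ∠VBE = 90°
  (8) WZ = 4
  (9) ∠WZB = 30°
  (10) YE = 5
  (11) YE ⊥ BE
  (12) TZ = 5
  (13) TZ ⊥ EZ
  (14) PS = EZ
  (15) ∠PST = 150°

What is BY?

Step 1: By the law of cosines on triangle BZE: BE² = 7² + 2² − 2·7·2·cos(120°) = 67, so BE = √67.
Step 2: By the law of cosines on triangle BEY: BY² = √67² + 5² − 2·√67·5·cos(90°) = 92, so BY = 2·√23.

Therefore, the length of BY = 2·√23.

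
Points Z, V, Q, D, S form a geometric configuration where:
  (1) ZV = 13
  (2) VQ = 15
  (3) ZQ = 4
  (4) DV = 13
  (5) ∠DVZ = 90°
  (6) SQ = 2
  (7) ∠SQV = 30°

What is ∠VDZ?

Step 1: By the law of cosines on triangle DVZ: DZ² = 13² + 13² − 2·13·13·cos(90°) = 338, so DZ = 13·√2.
Step 2: By the inverse law of cosines on triangle VDZ: cos(∠VDZ) = (13² + (13·√2)² − 13²) / (2·13·13·√2) = 338/478 = 0.7071, so ∠VDZ = 45°.

Therefore, the measure of angle ∠VDZ = 45°.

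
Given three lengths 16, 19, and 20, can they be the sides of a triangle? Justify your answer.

Yes.
The triangle inequality requires that the sum of any two sides exceeds the third.
Here 16 + 19 = 35 > 20, so the condition is met.

Yes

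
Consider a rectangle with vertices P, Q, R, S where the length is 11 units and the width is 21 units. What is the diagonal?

A rectangle's diagonal splits it into two right triangles, with the diagonal as the hypotenuse.
By the Pythagorean theorem, d^2 = 11^2 + 21^2 = 562.
Therefore d = sqrt(562).

sqrt(562)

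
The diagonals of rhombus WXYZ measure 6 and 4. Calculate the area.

Area = (6 * 4) / 2 = 24 / 2 = 12

12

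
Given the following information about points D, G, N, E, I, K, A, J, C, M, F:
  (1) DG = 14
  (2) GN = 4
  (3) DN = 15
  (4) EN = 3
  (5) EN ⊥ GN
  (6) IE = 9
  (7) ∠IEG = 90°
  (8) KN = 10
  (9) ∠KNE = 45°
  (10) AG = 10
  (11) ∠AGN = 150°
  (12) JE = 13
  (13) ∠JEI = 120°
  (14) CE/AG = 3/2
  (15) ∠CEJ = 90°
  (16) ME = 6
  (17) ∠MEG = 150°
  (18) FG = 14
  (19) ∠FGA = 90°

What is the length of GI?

Step 1: By the law of cosines on triangle ENG: EG² = 3² + 4² − 2·3·4·cos(90°) = 25, so EG = 5.
Step 2: By the law of cosines on triangle GEI: GI² = 5² + 9² − 2·5·9·cos(90°) = 106, so GI = √106.

Therefore, the length of GI = √106.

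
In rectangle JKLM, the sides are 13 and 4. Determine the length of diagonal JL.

d = sqrt(13^2 + 4^2) = sqrt(185)

sqrt(185)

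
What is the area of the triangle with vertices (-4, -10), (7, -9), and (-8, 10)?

Using the Shoelace formula for a triangle:
Area = (1/2)|x0(y1 - y2) + x1(y2 - y0) + x2(y0 - y1)|
Area = (1/2)|-4(-9 - 10) + 7(10 - -10) + -8(-10 - -9)|
Area = (1/2)|76 + 140 + 8|
Area = (1/2)|224|
Area = (1/2)(224)
Area = 112

112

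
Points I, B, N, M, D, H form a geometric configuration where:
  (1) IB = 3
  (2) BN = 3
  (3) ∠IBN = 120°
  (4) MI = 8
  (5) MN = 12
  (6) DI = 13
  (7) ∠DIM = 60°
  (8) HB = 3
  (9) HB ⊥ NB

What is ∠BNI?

Step 1: By the law of cosines on triangle NBI: NI² = 3² + 3² − 2·3·3·cos(120°) = 27, so NI = 3·√3.
Step 2: By the inverse law of cosines on triangle BNI: cos(∠BNI) = (3² + (3·√3)² − 3²) / (2·3·3·√3) = 27/31.18 = 0.866, so ∠BNI = 30°.

Therefore, the measure of angle ∠BNI = 30°.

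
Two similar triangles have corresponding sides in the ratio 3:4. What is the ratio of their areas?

The ratio of areas of similar triangles equals the square of the side ratio.
Side ratio = 3:4
Area ratio = (3/4)^2 = 9/16 = 9:16

9:16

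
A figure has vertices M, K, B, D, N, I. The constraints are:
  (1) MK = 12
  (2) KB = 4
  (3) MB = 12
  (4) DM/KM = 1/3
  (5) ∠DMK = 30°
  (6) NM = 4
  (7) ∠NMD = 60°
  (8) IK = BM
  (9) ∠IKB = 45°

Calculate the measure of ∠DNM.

From the given relations: DM = 1/3·KM = 1/3·12 = 4.
Step 1: By the law of cosines on triangle NMD: ND² = 4² + 4² − 2·4·4·cos(60°) = 16, so ND = 4.
Step 2: By the inverse law of cosines on triangle DNM: cos(∠DNM) = (4² + 4² − 4²) / (2·4·4) = 16/32 = 0.5, so ∠DNM = 60°.

Therefore, the measure of angle ∠DNM = 60°.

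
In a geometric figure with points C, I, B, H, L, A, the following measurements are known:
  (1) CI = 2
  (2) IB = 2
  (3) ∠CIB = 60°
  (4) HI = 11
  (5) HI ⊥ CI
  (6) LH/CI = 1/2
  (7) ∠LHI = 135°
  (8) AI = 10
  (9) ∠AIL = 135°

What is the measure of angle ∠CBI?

Step 1: By the law of cosines on triangle BIC: BC² = 2² + 2² − 2·2·2·cos(60°) = 4, so BC = 2.
Step 2: By the inverse law of cosines on triangle CBI: cos(∠CBI) = (2² + 2² − 2²) / (2·2·2) = 4/8 = 0.5, so ∠CBI = 60°.

Therefore, the measure of angle ∠CBI = 60°.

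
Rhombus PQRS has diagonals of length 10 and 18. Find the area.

Area = (10 * 18) / 2 = 180 / 2 = 90

90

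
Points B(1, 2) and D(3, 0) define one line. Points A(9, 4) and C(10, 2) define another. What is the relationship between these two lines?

Slope of line 1: m1 = (0 - 2)/(3 - 1) = -2/2 = -1
Slope of line 2: m2 = (2 - 4)/(10 - 9) = -2/1 = -2
For parallel lines we need equal slopes: -1 != -2.
For perpendicular lines we need m1*m2 = -1: (-1)(-2) = 2 != -1.
Since neither condition holds, the lines are neither parallel nor perpendicular.

Neither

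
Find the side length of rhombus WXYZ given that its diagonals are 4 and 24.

In a rhombus, the diagonals bisect each other perpendicularly, creating four congruent right triangles.
Each triangle has legs 2 (half of 4) and 12 (half of 24).
The hypotenuse of each right triangle is a side of the rhombus:
side = sqrt(2^2 + 12^2) = sqrt(148) = 2*sqrt(37)

2*sqrt(37)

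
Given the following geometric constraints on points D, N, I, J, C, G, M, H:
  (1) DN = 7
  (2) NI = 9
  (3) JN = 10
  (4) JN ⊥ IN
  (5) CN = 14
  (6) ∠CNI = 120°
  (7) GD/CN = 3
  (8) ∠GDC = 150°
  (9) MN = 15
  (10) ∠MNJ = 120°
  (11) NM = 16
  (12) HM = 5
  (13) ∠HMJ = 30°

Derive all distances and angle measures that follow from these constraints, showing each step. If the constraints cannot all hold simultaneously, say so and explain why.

These constraints are not satisfiable: (9) MN = 15 and (11) NM = 16 assign two different lengths to the same segment. No planar figure meets all of them, so nothing further can be derived.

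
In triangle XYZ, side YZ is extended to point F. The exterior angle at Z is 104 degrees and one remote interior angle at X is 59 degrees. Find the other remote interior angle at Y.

The exterior angle theorem states that an exterior angle equals the sum of the two non-adjacent interior angles.
So 104 = 59 + angle Y, which gives angle Y = 104 - 59 = 45 degrees.

45 degrees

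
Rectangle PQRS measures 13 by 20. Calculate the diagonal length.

A rectangle's diagonal splits it into two right triangles, with the diagonal as the hypotenuse.
By the Pythagorean theorem, d^2 = 13^2 + 20^2 = 569.
Therefore d = sqrt(569).

sqrt(569)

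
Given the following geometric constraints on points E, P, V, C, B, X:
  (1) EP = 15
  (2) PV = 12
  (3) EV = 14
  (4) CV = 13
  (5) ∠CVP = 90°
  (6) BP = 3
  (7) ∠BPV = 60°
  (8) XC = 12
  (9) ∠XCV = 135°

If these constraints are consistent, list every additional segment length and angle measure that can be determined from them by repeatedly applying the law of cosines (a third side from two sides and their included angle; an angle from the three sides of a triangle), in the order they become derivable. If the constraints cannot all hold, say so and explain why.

The constraints are consistent. Derivable facts, in order:
After 1 step:
- PC ≈ 17.69
- VB = 3·√13
- VX ≈ 23.1
- ∠EPV = 61.28°
- ∠EVP = 69.99°
- ∠PEV = 48.74°
After 2 steps:
- ∠BVP = 13.9°
- ∠CPV = 47.29°
- ∠CVX = 21.55°
- ∠CXV = 23.45°
- ∠PBV = 106.1°
- ∠PCV = 42.71°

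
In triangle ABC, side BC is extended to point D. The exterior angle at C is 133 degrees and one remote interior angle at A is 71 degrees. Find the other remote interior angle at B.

angle B = 133 - 71 = 62 degrees (exterior angle theorem).

62 degrees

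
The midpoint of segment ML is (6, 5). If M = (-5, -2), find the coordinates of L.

Using the midpoint formula: M = ((x1 + x2)/2, (y1 + y2)/2)
We know M = (6, 5) and M = (-5, -2)
For x: 6 = (-5 + x2)/2, so x2 = 2*6 - -5 = 17
For y: 5 = (-2 + y2)/2, so y2 = 2*5 - -2 = 12
L = (17, 12)

(17, 12)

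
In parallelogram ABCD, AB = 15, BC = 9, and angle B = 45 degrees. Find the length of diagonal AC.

Law of cosines: d^2 = 15^2 + 9^2 - 2(15)(9)cos(45°) = 306 - 135*sqrt(2), so d = 3*sqrt(34 - 15*sqrt(2)).

3*sqrt(34 - 15*sqrt(2))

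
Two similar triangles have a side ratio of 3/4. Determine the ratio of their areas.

Area scales with the square of linear dimensions. If every length is multiplied by 3/4, then the area is multiplied by (3/4)^2 = 9/16.
The area ratio is 9:16.

9:16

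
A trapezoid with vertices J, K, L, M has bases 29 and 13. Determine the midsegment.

midsegment = (29 + 13) / 2 = 42 / 2 = 21

21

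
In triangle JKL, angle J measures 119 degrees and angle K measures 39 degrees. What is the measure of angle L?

By the triangle angle sum property, the three interior angles of any triangle add up to 180°.
We know angle J = 119° and angle K = 39°, so their sum is 158°.
Therefore angle L = 180° - 158° = 22°.

22 degrees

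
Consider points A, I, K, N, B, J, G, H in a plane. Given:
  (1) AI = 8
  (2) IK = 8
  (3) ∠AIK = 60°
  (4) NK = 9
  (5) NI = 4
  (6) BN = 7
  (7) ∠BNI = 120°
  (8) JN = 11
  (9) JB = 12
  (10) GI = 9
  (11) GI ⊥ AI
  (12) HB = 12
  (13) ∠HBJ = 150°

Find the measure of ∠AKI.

Step 1: By the law of cosines on triangle KIA: KA² = 8² + 8² − 2·8·8·cos(60°) = 64, so KA = 8.
Step 2: By the inverse law of cosines on triangle AKI: cos(∠AKI) = (8² + 8² − 8²) / (2·8·8) = 64/128 = 0.5, so ∠AKI = 60°.

Therefore, the measure of angle ∠AKI = 60°.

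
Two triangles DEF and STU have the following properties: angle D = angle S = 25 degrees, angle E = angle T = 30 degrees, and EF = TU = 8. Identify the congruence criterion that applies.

The given information provides:
angle D = angle S = 25 degrees, angle E = angle T = 30 degrees, and EF = TU = 8
This matches the AAS congruence theorem.
Two pairs of corresponding angles and a non-included side are equal (Angle-Angle-Side).

AAS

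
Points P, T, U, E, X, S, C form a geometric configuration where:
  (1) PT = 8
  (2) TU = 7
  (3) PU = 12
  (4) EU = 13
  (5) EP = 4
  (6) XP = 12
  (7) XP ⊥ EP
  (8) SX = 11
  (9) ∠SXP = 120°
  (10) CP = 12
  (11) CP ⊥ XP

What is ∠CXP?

Step 1: By the law of cosines on triangle XPC: XC² = 12² + 12² − 2·12·12·cos(90°) = 288, so XC = 12·√2.
Step 2: By the inverse law of cosines on triangle CXP: cos(∠CXP) = ((12·√2)² + 12² − 12²) / (2·12·√2·12) = 288/407.29 = 0.7071, so ∠CXP = 45°.

Therefore, the measure of angle ∠CXP = 45°.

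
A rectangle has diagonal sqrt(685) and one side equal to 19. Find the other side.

Using the Pythagorean theorem: d^2 = a^2 + b^2
b^2 = d^2 - a^2
b^2 = 685 - 361
b^2 = 324
b = sqrt(324) = 18

18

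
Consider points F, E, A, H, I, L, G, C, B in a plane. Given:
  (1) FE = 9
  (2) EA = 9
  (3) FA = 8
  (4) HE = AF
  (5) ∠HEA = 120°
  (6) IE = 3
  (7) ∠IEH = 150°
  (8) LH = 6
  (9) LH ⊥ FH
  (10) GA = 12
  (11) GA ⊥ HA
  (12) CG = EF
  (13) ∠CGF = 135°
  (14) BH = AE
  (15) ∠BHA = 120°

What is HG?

From the given relations: HE = AF = 8.
Step 1: By the law of cosines on triangle HEA: HA² = 8² + 9² − 2·8·9·cos(120°) = 217, so HA ≈ 14.73.
Step 2: By the law of cosines on triangle HAG: HG² = 14.73² + 12² − 2·14.73·12·cos(90°) = 361, so HG = 19.

Therefore, the length of HG = 19.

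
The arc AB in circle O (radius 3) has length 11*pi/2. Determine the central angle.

θ = 360 × 11*pi/2 / (2π × 3) = 330° (rearranging arc length formula).

330°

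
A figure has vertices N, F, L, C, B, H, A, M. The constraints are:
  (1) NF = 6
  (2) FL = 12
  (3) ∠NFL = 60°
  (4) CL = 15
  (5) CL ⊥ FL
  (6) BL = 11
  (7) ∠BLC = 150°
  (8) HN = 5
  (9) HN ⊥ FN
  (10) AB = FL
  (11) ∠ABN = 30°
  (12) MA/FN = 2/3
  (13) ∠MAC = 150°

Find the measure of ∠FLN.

Step 1: By the law of cosines on triangle LFN: LN² = 12² + 6² − 2·12·6·cos(60°) = 108, so LN = 6·√3.
Step 2: By the inverse law of cosines on triangle FLN: cos(∠FLN) = (12² + (6·√3)² − 6²) / (2·12·6·√3) = 216/249.42 = 0.866, so ∠FLN = 30°.

Therefore, the measure of angle ∠FLN = 30°.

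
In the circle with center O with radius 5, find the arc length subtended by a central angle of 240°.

The full circumference is 2πr = 2π(5) = 10*pi.
The arc spans 240° out of 360°, which is a fraction of 2/3.
Arc length = 10*pi × 2/3 = 20*pi/3.

20*pi/3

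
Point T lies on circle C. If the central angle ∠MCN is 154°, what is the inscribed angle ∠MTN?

An inscribed angle intercepts an arc from a point on the circle, while the central angle intercepts the same arc from the center.
The inscribed angle is always half the central angle: 154° / 2 = 77°.

77°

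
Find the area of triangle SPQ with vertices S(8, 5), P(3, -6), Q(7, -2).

Shoelace: Area = (1/2)|8(-6--2) + 3(-2-5) + 7(5--6)| = (1/2)(24) = 12

12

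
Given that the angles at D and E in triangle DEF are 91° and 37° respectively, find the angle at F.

angle F = 180 - 91 - 37 = 52 degrees.

52 degrees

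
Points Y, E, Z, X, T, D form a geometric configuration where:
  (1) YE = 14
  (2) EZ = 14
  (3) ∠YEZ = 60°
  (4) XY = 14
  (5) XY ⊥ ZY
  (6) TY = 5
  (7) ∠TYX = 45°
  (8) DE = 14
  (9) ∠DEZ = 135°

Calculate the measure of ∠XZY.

Step 1: By the law of cosines on triangle ZEY: ZY² = 14² + 14² − 2·14·14·cos(60°) = 196, so ZY = 14.
Step 2: By the law of cosines on triangle ZYX: ZX² = 14² + 14² − 2·14·14·cos(90°) = 392, so ZX = 14·√2.
Step 3: By the inverse law of cosines on triangle XZY: cos(∠XZY) = ((14·√2)² + 14² − 14²) / (2·14·√2·14) = 392/554.37 = 0.7071, so ∠XZY = 45°.

Therefore, the measure of angle ∠XZY = 45°.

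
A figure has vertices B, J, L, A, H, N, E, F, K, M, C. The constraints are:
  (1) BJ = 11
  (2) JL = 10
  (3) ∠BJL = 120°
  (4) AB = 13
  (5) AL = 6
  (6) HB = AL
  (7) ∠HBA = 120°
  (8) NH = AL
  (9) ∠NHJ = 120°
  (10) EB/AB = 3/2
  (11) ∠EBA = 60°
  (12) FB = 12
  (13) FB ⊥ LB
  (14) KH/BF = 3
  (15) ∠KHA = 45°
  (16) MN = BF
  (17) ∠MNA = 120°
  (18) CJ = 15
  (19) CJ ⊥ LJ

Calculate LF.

Step 1: By the law of cosines on triangle LJB: LB² = 10² + 11² − 2·10·11·cos(120°) = 331, so LB ≈ 18.19.
Step 2: By the law of cosines on triangle LBF: LF² = 18.19² + 12² − 2·18.19·12·cos(90°) = 475, so LF = 5·√19.

Therefore, the length of LF = 5·√19.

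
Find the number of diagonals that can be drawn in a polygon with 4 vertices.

Total line segments between 4 vertices = C(4,2) = 6.
Subtract the 4 sides: 6 - 4 = 2 diagonals.

2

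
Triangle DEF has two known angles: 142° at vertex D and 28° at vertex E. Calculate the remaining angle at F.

Let angle F = x. Then 142 + 28 + x = 180.
x = 180 - 170 = 10 degrees.

10 degrees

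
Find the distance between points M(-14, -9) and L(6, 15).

The horizontal distance is |6 - -14| = 20 and the vertical distance is |15 - -9| = 24.
By the Pythagorean theorem, d = sqrt(20^2 + 24^2) = sqrt(976) = 4*sqrt(61).

4*sqrt(61)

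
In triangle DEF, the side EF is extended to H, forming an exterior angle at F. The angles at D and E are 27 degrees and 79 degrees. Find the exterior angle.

The interior angle at F is 180 - 27 - 79 = 74 degrees.
The exterior angle and interior angle at F are supplementary:
Exterior angle = 180 - 74 = 106 degrees.

106 degrees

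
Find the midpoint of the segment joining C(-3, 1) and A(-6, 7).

The midpoint is the average of the coordinates:
x: (-3 + -6)/2 = -9/2
y: (1 + 7)/2 = 4
Midpoint = (-9/2, 4)

(-9/2, 4)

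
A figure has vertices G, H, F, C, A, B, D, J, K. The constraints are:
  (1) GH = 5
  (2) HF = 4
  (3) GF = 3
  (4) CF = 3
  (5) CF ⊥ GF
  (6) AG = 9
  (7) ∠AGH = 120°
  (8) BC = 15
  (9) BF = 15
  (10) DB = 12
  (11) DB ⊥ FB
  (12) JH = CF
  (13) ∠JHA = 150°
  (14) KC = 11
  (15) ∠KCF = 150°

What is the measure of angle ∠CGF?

Step 1: By the law of cosines on triangle GFC: GC² = 3² + 3² − 2·3·3·cos(90°) = 18, so GC = 3·√2.
Step 2: By the inverse law of cosines on triangle CGF: cos(∠CGF) = ((3·√2)² + 3² − 3²) / (2·3·√2·3) = 18/25.46 = 0.7071, so ∠CGF = 45°.

Therefore, the measure of angle ∠CGF = 45°.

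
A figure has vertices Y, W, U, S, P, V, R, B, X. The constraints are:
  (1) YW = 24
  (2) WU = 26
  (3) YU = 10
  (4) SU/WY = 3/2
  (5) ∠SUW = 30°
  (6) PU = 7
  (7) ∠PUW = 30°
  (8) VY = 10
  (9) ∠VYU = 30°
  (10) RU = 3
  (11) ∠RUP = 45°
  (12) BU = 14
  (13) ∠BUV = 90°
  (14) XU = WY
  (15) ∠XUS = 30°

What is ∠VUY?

Step 1: By the law of cosines on triangle UYV: UV² = 10² + 10² − 2·10·10·cos(30°) = 26.79, so UV ≈ 5.18.
Step 2: By the inverse law of cosines on triangle VUY: cos(∠VUY) = (5.18² + 10² − 10²) / (2·5.18·10) = 26.79/103.53 = 0.2588, so ∠VUY = 75°.

Therefore, the measure of angle ∠VUY = 75°.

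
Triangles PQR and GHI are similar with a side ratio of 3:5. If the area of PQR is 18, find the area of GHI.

The ratio of areas of similar triangles = (side ratio)^2.
Side ratio = 3:5, so area ratio = 9:25.
Area of GHI / Area of PQR = 25/9
Area of GHI = 18 * 25/9 = 50

50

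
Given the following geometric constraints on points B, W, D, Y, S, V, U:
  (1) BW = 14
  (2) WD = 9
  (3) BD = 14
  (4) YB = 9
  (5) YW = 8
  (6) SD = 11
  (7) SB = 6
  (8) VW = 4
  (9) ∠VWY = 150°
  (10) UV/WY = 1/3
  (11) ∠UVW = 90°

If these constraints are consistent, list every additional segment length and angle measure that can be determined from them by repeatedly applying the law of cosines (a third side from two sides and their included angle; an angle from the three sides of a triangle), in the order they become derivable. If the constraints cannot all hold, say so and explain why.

The constraints are consistent. Derivable facts, in order:
After 1 step:
- WU = 4/3·√13
- YV ≈ 11.64
- ∠BDS = 24.17°
- ∠BDW = 71.25°
- ∠BSD = 107.18°
- ∠BWD = 71.25°
- ∠BWY = 36.96°
- ∠BYW = 110.74°
- ∠DBS = 48.65°
- ∠DBW = 37.5°
- ∠WBY = 32.3°
After 2 steps:
- ∠UWV = 33.69°
- ∠VUW = 56.31°
- ∠VYW = 9.9°
- ∠WVY = 20.1°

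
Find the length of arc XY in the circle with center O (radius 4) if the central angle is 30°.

Arc length = 2π(4)(1/12) = 2*pi/3

2*pi/3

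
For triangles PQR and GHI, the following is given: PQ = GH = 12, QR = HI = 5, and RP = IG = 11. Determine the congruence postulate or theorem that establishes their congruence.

The given information provides:
PQ = GH = 12, QR = HI = 5, and RP = IG = 11
This matches the SSS congruence theorem.
All three pairs of corresponding sides are equal (Side-Side-Side).

SSS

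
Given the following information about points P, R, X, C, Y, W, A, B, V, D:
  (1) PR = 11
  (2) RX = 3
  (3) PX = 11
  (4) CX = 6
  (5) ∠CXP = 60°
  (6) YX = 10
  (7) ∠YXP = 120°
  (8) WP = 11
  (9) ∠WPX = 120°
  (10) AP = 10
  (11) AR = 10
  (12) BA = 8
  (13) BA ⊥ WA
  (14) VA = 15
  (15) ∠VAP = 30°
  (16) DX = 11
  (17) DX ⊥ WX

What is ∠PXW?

Step 1: By the law of cosines on triangle XPW: XW² = 11² + 11² − 2·11·11·cos(120°) = 363, so XW = 11·√3.
Step 2: By the inverse law of cosines on triangle PXW: cos(∠PXW) = (11² + (11·√3)² − 11²) / (2·11·11·√3) = 363/419.16 = 0.866, so ∠PXW = 30°.

Therefore, the measure of angle ∠PXW = 30°.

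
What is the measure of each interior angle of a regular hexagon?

Each interior angle of a regular n-gon is (n - 2) * 180 / n.
For n = 6: (6 - 2) * 180 / 6 = 720/6 = 120 degrees.

120 degrees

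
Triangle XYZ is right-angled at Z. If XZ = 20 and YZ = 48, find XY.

By the Pythagorean theorem: XY^2 = XZ^2 + YZ^2
XY^2 = 20^2 + 48^2 = 400 + 2304 = 2704
XY = sqrt(2704) = 52

52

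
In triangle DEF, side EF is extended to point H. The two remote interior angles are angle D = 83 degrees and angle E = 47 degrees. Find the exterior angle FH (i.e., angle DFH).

By the exterior angle theorem, an exterior angle of a triangle equals the sum of the two remote interior angles.
Exterior angle = angle D + angle E
Exterior angle = 83 + 47 = 130 degrees

130 degrees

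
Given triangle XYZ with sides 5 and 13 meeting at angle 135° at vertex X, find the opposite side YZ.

When two sides and the included angle are known, the law of cosines gives the third side.
c^2 = a^2 + b^2 - 2ab cos(C) generalizes the Pythagorean theorem to non-right triangles.
Here: YZ^2 = 25 + 169 - 130*(-sqrt(2)/2) = 65*sqrt(2) + 194
YZ = sqrt(65*sqrt(2) + 194)

sqrt(65*sqrt(2) + 194)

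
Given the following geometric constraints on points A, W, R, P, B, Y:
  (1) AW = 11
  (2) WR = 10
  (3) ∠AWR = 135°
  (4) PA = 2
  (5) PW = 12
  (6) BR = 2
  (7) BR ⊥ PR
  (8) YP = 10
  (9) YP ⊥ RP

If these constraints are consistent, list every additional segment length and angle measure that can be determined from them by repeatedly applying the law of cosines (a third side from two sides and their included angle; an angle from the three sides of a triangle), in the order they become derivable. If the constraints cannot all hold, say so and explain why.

The constraints are consistent. Derivable facts, in order:
After 1 step:
- AR ≈ 19.41
- ∠APW = 55.77°
- ∠AWP = 8.65°
- ∠PAW = 115.58°
After 2 steps:
- ∠ARW = 23.63°
- ∠RAW = 21.37°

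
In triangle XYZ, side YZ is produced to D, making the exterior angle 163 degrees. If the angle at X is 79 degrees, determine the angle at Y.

By the exterior angle theorem: exterior angle = sum of remote interior angles.
163 = 79 + angle Y
angle Y = 163 - 79 = 84 degrees

84 degrees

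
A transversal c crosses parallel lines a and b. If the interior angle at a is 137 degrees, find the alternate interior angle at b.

Alternate interior angles lie on opposite sides of the transversal, between the parallel lines.
By the alternate interior angle theorem, they are equal: 137 degrees.

137 degrees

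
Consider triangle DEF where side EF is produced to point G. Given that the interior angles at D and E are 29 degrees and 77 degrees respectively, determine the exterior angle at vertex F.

Exterior angle = 29 + 77 = 106 degrees (exterior angle theorem).

106 degrees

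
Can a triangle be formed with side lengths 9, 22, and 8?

The longest side is 22. The other two sides sum to 8 + 9 = 17.
Since 17 ≤ 22, the two shorter sides cannot reach around to close the triangle.

No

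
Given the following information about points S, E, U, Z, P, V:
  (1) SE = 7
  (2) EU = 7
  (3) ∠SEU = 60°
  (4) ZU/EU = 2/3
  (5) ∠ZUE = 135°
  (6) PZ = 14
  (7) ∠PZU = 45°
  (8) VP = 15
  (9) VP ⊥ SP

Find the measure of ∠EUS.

Step 1: By the law of cosines on triangle UES: US² = 7² + 7² − 2·7·7·cos(60°) = 49, so US = 7.
Step 2: By the inverse law of cosines on triangle EUS: cos(∠EUS) = (7² + 7² − 7²) / (2·7·7) = 49/98 = 0.5, so ∠EUS = 60°.

Therefore, the measure of angle ∠EUS = 60°.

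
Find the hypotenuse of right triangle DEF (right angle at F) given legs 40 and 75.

DE = sqrt(40^2 + 75^2) = sqrt(7225) = 85

85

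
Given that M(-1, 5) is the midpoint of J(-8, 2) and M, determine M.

Using the midpoint formula: M = ((x1 + x2)/2, (y1 + y2)/2)
We know M = (-1, 5) and J = (-8, 2)
For x: -1 = (-8 + x2)/2, so x2 = 2*-1 - -8 = 6
For y: 5 = (2 + y2)/2, so y2 = 2*5 - 2 = 8
M = (6, 8)

(6, 8)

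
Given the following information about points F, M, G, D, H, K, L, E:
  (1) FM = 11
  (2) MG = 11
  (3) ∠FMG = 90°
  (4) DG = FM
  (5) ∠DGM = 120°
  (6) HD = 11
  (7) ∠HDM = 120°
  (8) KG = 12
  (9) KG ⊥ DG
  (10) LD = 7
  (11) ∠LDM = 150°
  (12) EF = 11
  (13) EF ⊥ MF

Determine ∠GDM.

From the given relations: DG = FM = 11.
Step 1: By the law of cosines on triangle DGM: DM² = 11² + 11² − 2·11·11·cos(120°) = 363, so DM = 11·√3.
Step 2: By the inverse law of cosines on triangle GDM: cos(∠GDM) = (11² + (11·√3)² − 11²) / (2·11·11·√3) = 363/419.16 = 0.866, so ∠GDM = 30°.

Therefore, the measure of angle ∠GDM = 30°.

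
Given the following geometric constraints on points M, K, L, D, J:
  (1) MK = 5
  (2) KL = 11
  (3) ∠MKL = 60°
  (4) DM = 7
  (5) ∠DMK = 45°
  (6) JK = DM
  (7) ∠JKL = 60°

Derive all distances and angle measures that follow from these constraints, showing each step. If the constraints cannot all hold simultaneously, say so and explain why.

The constraints are consistent.

From the given relations:
  JK = DM = 7

Step 1: From MK = 5, KL = 11, and ∠MKL = 60°, by the law of cosines:
  ML² = MK² + KL² - 2·MK·KL·cos(60°) = 25 + 121 - 55 = 91
  ML = √91

Step 2: From KM = 5, MD = 7, and ∠KMD = 45°, by the law of cosines:
  KD² = KM² + MD² - 2·KM·MD·cos(45°) = 25 + 49 - 49.5 = 24.5
  KD ≈ 4.95

Step 3: From LK = 11, KJ = 7, and ∠LKJ = 60°, by the law of cosines:
  LJ² = LK² + KJ² - 2·LK·KJ·cos(60°) = 121 + 49 - 77 = 93
  LJ = √93

Step 4: From MK = 5, ML = √91, KL = 11, by the inverse law of cosines:
  cos(∠KML) = (MK² + ML² - KL²) / (2·MK·ML)
  ∠KML = 93°

Step 5: From KD = 4.95, KM = 5, DM = 7, by the inverse law of cosines:
  cos(∠DKM) = (KD² + KM² - DM²) / (2·KD·KM)
  ∠DKM = 89.42°

Step 6: From LJ = √93, LK = 11, JK = 7, by the inverse law of cosines:
  cos(∠JLK) = (LJ² + LK² - JK²) / (2·LJ·LK)
  ∠JLK = 38.95°

Step 7: From LK = 11, LM = √91, KM = 5, by the inverse law of cosines:
  cos(∠KLM) = (LK² + LM² - KM²) / (2·LK·LM)
  ∠KLM = 27°

Step 8: From DK = 4.95, DM = 7, KM = 5, by the inverse law of cosines:
  cos(∠KDM) = (DK² + DM² - KM²) / (2·DK·DM)
  ∠KDM = 45.58°

Step 9: From JK = 7, JL = √93, KL = 11, by the inverse law of cosines:
  cos(∠KJL) = (JK² + JL² - KL²) / (2·JK·JL)
  ∠KJL = 81.05°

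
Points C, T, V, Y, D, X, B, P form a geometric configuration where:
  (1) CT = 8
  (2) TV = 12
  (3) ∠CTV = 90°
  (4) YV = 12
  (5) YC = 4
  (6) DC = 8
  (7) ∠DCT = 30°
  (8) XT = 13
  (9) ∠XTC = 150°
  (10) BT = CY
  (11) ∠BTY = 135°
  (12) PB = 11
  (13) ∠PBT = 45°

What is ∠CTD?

Step 1: By the law of cosines on triangle TCD: TD² = 8² + 8² − 2·8·8·cos(30°) = 17.15, so TD ≈ 4.14.
Step 2: By the inverse law of cosines on triangle CTD: cos(∠CTD) = (8² + 4.14² − 8²) / (2·8·4.14) = 17.15/66.26 = 0.2588, so ∠CTD = 75°.

Therefore, the measure of angle ∠CTD = 75°.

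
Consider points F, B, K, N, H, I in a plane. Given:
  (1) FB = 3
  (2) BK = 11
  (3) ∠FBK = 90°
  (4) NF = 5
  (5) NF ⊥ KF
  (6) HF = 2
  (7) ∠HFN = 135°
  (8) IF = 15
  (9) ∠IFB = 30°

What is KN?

Step 1: By the law of cosines on triangle FBK: FK² = 3² + 11² − 2·3·11·cos(90°) = 130, so FK = √130.
Step 2: By the law of cosines on triangle KFN: KN² = √130² + 5² − 2·√130·5·cos(90°) = 155, so KN = √155.

Therefore, the length of KN = √155.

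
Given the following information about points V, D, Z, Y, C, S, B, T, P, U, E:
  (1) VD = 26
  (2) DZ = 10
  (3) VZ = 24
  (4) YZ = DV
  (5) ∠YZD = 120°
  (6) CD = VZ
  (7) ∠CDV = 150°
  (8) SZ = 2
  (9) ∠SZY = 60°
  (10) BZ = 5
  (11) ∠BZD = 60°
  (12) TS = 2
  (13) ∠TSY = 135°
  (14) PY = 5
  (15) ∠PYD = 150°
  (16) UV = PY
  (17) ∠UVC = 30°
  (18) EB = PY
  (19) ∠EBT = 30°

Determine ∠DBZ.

Step 1: By the law of cosines on triangle BZD: BD² = 5² + 10² − 2·5·10·cos(60°) = 75, so BD = 5·√3.
Step 2: By the inverse law of cosines on triangle DBZ: cos(∠DBZ) = ((5·√3)² + 5² − 10²) / (2·5·√3·5) = 0/86.6 = 0, so ∠DBZ = 90°.

Therefore, the measure of angle ∠DBZ = 90°.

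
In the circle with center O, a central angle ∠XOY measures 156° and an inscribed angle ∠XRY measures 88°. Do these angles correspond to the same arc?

By the inscribed angle theorem, the inscribed angle for a central angle of 156° should be 156° / 2 = 78°.
The given inscribed angle is 88°, which does not equal 78°.
Therefore, no, they do not correspond to the same arc.

No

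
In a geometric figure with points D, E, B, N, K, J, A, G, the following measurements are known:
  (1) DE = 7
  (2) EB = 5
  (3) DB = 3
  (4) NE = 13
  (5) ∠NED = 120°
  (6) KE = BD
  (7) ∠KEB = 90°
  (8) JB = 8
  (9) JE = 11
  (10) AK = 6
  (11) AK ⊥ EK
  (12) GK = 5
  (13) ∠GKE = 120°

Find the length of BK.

From the given relations: KE = BD = 3.
Step 1: By the law of cosines on triangle BEK: BK² = 5² + 3² − 2·5·3·cos(90°) = 34, so BK = √34.

Therefore, the length of BK = √34.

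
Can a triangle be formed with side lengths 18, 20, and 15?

Sort the sides: 15, 18, 20.
It suffices to check that the sum of the two smallest exceeds the largest:
15 + 18 = 33 > 20. ✓
Yes, a valid triangle can be formed.

Yes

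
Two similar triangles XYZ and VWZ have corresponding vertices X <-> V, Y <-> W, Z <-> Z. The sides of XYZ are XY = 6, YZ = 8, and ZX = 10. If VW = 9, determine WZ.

Since the triangles are similar, the ratio of corresponding sides is constant.
Scale factor k = VW / XY = 9 / 6 = 3/2
WZ = k * YZ = 3/2 * 8 = 12

12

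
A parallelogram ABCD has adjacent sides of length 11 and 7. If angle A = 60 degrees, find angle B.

Consecutive angles are supplementary: angle B = 180 - 60 = 120 degrees.

120 degrees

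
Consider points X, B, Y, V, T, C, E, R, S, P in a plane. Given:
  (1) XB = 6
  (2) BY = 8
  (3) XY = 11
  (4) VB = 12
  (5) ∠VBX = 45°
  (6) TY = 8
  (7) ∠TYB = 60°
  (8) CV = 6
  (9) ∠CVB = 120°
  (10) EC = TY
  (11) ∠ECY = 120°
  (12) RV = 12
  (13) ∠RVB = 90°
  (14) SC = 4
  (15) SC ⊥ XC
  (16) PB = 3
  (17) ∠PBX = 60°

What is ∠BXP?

Step 1: By the law of cosines on triangle XBP: XP² = 6² + 3² − 2·6·3·cos(60°) = 27, so XP = 3·√3.
Step 2: By the inverse law of cosines on triangle BXP: cos(∠BXP) = (6² + (3·√3)² − 3²) / (2·6·3·√3) = 54/62.35 = 0.866, so ∠BXP = 30°.

Therefore, the measure of angle ∠BXP = 30°.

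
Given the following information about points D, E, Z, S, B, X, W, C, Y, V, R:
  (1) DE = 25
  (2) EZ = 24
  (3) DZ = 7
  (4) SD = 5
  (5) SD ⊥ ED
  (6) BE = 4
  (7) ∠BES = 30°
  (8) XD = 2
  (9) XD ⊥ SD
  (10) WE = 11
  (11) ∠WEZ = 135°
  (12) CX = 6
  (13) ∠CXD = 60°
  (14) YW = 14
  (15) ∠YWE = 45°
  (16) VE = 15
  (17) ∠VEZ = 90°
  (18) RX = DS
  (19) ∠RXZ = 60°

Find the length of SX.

Step 1: By the law of cosines on triangle SDX: SX² = 5² + 2² − 2·5·2·cos(90°) = 29, so SX = √29.

Therefore, the length of SX = √29.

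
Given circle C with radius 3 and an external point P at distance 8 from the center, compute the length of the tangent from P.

Let T be the point of tangency. Then CT ⊥ PT (radius ⊥ tangent).
In right triangle CTP: CP² = CT² + PT²
8² = 3² + PT²
PT² = 55, PT = sqrt(55)

sqrt(55)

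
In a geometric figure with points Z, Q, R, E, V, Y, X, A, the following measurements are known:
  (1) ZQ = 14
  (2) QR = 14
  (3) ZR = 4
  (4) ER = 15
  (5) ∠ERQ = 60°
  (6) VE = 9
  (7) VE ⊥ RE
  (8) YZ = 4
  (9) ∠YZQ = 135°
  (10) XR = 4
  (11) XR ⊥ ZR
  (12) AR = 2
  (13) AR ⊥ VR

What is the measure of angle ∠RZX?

Step 1: By the law of cosines on triangle ZRX: ZX² = 4² + 4² − 2·4·4·cos(90°) = 32, so ZX = 4·√2.
Step 2: By the inverse law of cosines on triangle RZX: cos(∠RZX) = (4² + (4·√2)² − 4²) / (2·4·4·√2) = 32/45.25 = 0.7071, so ∠RZX = 45°.

Therefore, the measure of angle ∠RZX = 45°.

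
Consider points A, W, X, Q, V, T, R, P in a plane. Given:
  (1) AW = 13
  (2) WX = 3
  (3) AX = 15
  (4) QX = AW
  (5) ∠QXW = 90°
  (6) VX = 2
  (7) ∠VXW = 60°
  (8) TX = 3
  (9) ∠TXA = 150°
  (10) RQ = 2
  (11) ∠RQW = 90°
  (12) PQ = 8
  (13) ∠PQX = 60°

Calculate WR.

From the given relations: QX = AW = 13.
Step 1: By the law of cosines on triangle QXW: QW² = 13² + 3² − 2·13·3·cos(90°) = 178, so QW = √178.
Step 2: By the law of cosines on triangle WQR: WR² = √178² + 2² − 2·√178·2·cos(90°) = 182, so WR = √182.

Therefore, the length of WR = √182.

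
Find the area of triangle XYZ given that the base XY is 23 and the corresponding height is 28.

A triangle's area is half the area of a rectangle with the same base and height.
Area = (1/2) * 23 * 28 = 322.

322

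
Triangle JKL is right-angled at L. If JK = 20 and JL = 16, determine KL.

KL = sqrt(20^2 - 16^2) = sqrt(144) = 12

12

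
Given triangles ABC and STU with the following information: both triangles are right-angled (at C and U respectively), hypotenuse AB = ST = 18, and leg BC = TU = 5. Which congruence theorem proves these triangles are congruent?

The given information matches HL: The hypotenuse and one leg of two right triangles are equal (Hypotenuse-Leg).

HL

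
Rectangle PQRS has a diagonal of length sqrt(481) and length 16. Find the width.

Using the Pythagorean theorem: d^2 = a^2 + b^2
b^2 = d^2 - a^2
b^2 = 481 - 256
b^2 = 225
b = sqrt(225) = 15

15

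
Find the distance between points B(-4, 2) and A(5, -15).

d = sqrt((9)^2 + (-17)^2) = sqrt(370)

sqrt(370)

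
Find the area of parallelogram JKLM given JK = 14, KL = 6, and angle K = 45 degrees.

The area of a parallelogram equals the product of two adjacent sides times the sine of the included angle.
This is because the height equals 6 * sin(45°) = 3*sqrt(2).
Area = 14 * 3*sqrt(2) = 42*sqrt(2)

42*sqrt(2)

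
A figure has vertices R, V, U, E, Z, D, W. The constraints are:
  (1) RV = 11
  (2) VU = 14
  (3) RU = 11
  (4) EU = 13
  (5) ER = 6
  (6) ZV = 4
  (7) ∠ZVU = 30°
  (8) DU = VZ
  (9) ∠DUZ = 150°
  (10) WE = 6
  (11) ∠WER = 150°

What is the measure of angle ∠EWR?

Step 1: By the law of cosines on triangle WER: WR² = 6² + 6² − 2·6·6·cos(150°) = 134.35, so WR ≈ 11.59.
Step 2: By the inverse law of cosines on triangle EWR: cos(∠EWR) = (6² + 11.59² − 6²) / (2·6·11.59) = 134.35/139.09 = 0.9659, so ∠EWR = 15°.

Therefore, the measure of angle ∠EWR = 15°.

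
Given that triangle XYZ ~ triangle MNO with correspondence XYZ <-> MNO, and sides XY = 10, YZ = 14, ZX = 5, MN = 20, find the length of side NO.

k = 20/10 = 2. NO = 2 * 14 = 28.

28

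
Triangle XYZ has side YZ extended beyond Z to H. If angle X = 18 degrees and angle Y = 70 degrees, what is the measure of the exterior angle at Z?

The interior angle at Z is 180 - 18 - 70 = 92 degrees.
The exterior angle and interior angle at Z are supplementary:
Exterior angle = 180 - 92 = 88 degrees.

88 degrees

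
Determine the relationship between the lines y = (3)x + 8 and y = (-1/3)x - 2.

Slope of line 1: m1 = 3
Slope of line 2: m2 = -1/3
m1 * m2 = (3) * (-1/3) = -1 = -1, so the lines are perpendicular.

Perpendicular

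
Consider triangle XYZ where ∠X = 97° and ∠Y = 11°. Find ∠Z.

angle Z = 180 - 97 - 11 = 72 degrees.

72 degrees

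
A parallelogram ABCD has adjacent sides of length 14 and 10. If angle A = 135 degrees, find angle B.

In a parallelogram, consecutive angles are supplementary (sum to 180°).
angle B = 180 - angle A
angle B = 180 - 135
angle B = 45 degrees

45 degrees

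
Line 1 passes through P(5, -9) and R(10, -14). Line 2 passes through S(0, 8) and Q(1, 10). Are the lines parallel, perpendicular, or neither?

Slope of line 1: m1 = (-14 - -9)/(10 - 5) = -5/5 = -1
Slope of line 2: m2 = (10 - 8)/(1 - 0) = 2/1 = 2
For parallel lines we need equal slopes: -1 != 2.
For perpendicular lines we need m1*m2 = -1: (-1)(2) = -2 != -1.
Since neither condition holds, the lines are neither parallel nor perpendicular.

Neither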